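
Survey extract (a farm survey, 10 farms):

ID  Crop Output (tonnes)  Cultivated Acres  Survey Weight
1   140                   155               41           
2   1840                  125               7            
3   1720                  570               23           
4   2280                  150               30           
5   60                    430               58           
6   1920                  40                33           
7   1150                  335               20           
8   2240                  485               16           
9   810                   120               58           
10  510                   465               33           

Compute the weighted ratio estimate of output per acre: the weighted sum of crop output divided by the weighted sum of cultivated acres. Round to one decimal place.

Σ wᵢ·y = 140×41 + 1840×7 + 1720×23 + 2280×30 + 60×58 + 1920×33 + 1150×20 + 2240×16 + 810×58 + 510×33
  = 316070
Σ wᵢ·x = 155×41 + 125×7 + 570×23 + 150×30 + 430×58 + 40×33 + 335×20 + 485×16 + 120×58 + 465×33
  = 6355 + 875 + 13110 + 4500 + 24940 + 1320 + 6700 + 7760 + 6960 + 15345 = 87865
Ratio = 316070 / 87865 = 3.597223

3.6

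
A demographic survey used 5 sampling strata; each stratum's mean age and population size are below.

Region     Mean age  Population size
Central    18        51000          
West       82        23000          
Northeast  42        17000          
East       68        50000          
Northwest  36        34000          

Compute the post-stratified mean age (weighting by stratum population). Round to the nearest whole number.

Σ Nₕ·x̄ₕ = 18×51000 + 82×23000 + 42×17000 + 68×50000 + 36×34000
  = 918000 + 1886000 + 714000 + 3400000 + 1224000 = 8142000
Σ Nₕ = 51000 + 23000 + 17000 + 50000 + 34000 = 175000
Overall mean = 8142000 / 175000 = 46.525714

47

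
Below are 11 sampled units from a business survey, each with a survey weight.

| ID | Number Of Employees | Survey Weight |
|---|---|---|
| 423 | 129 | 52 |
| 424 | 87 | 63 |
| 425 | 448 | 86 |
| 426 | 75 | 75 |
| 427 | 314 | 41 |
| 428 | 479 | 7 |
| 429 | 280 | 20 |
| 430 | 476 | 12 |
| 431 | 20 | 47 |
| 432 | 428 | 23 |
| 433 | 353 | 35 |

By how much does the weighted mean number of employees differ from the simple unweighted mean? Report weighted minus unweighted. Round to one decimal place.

Unweighted sum = 129 + 87 + 448 + 75 + 314 + 479 + 280 + 476 + 20 + 428 + 353 = 3089
Unweighted mean = 3089 / 11 = 280.81818
Weighted sum = 129×52 + 87×63 + 448×86 + 75×75 + 314×41 + 479×7 + 280×20 + 476×12 + 20×47 + 428×23 + 353×35
  = 107020
Sum of weights = 52 + 63 + 86 + 75 + 41 + 7 + 20 + 12 + 47 + 23 + 35 = 461
Weighted mean = 107020 / 461 = 232.14751
Difference (weighted minus unweighted) = -48.670676

-48.7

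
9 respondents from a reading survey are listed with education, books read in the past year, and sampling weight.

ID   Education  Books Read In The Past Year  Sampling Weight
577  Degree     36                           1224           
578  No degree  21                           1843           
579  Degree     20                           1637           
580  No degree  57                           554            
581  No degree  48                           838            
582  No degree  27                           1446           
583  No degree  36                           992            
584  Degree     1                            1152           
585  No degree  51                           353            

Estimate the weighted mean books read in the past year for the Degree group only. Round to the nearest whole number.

Degree rows: 577, 579, 584
Weighted sum = 77956
Sum of weights = 1224 + 1637 + 1152 = 4013
Weighted mean = 77956 / 4013 = 19.425866

19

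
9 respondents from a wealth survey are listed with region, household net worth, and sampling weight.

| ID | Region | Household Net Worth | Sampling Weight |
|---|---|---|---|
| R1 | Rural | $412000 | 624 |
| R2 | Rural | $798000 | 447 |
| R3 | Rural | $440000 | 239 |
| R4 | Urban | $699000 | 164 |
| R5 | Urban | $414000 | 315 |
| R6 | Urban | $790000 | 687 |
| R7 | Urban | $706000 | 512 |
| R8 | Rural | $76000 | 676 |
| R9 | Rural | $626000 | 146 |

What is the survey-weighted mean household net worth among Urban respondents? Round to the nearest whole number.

Urban rows: R4, R5, R6, R7
Weighted sum = 699000×164 + 414000×315 + 790000×687 + 706000×512
  = 114636000 + 130410000 + 542730000 + 361472000 = 1149248000
Sum of weights = 164 + 315 + 687 + 512 = 1678
Weighted mean = 1149248000 / 1678 = 684891.54

684892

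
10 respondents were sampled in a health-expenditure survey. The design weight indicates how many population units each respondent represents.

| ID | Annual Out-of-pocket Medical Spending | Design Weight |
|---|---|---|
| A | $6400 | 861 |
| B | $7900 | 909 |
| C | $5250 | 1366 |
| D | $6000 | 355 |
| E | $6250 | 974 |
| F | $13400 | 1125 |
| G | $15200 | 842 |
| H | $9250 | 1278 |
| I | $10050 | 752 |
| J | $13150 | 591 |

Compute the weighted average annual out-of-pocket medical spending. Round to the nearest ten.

9180

Weighted sum = 6400×861 + 7900×909 + 5250×1366 + 6000×355 + 6250×974 + 13400×1125 + 15200×842 + 9250×1278 + 10050×752 + 13150×591
  = 5510400 + 7181100 + 7171500 + 2130000 + 6087500 + 15075000 + 12798400 + 11821500 + 7557600 + 7771650 = 83104650
Sum of weights = 861 + 909 + 1366 + 355 + 974 + 1125 + 842 + 1278 + 752 + 591 = 9053
Weighted mean = 83104650 / 9053 = 9179.7912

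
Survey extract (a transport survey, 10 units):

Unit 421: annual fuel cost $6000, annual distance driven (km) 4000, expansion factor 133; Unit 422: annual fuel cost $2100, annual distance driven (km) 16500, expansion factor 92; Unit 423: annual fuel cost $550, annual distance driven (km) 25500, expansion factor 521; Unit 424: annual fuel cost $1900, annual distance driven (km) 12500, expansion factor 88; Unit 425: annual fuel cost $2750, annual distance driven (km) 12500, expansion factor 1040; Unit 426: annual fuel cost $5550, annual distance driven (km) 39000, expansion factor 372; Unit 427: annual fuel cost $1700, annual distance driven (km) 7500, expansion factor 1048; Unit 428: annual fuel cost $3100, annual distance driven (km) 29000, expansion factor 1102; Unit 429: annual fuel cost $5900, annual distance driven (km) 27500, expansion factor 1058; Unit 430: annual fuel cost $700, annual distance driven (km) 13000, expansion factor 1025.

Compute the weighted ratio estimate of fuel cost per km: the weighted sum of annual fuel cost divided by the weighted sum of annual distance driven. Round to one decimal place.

Σ wᵢ·y = 6000×133 + 2100×92 + 550×521 + 1900×88 + 2750×1040 + 5550×372 + 1700×1048 + 3100×1102 + 5900×1058 + 700×1025
  = 798000 + 193200 + 286550 + 167200 + 2860000 + 2064600 + 1781600 + 3416200 + 6242200 + 717500 = 18527050
Σ wᵢ·x = 126181500
Ratio = 18527050 / 126181500 = 0.14682858

0.1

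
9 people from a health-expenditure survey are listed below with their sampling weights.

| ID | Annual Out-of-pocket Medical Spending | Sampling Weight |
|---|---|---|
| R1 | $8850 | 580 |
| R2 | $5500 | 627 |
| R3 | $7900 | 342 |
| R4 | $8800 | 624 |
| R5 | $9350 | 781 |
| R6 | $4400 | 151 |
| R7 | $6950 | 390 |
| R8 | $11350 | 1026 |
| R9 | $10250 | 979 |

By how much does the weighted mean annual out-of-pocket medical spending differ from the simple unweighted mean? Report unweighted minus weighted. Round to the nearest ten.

-780

Unweighted sum = 8850 + 5500 + 7900 + 8800 + 9350 + 4400 + 6950 + 11350 + 10250 = 73350
Unweighted mean = 73350 / 9 = 8150
Weighted sum = 8850×580 + 5500×627 + 7900×342 + 8800×624 + 9350×781 + 4400×151 + 6950×390 + 11350×1026 + 10250×979
  = 5133000 + 3448500 + 2701800 + 5491200 + 7302350 + 664400 + 2710500 + 11645100 + 10034750 = 49131600
Sum of weights = 580 + 627 + 342 + 624 + 781 + 151 + 390 + 1026 + 979 = 5500
Weighted mean = 49131600 / 5500 = 8933.0182
Difference (unweighted minus weighted) = -783.01818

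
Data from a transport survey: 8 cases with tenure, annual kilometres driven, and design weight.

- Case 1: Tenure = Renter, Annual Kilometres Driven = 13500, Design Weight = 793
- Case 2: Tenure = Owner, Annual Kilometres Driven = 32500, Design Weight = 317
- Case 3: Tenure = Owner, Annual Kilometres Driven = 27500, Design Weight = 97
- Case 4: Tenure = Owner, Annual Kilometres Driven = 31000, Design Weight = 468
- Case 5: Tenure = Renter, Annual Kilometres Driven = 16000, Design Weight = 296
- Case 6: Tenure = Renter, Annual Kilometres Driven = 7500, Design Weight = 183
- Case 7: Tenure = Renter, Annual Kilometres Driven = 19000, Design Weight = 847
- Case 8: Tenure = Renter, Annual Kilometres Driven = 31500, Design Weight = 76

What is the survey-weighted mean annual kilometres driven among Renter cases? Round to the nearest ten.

16080

Renter rows: 1, 5, 6, 7, 8
Weighted sum = 13500×793 + 16000×296 + 7500×183 + 19000×847 + 31500×76
  = 10705500 + 4736000 + 1372500 + 16093000 + 2394000 = 35301000
Sum of weights = 2195
Weighted mean = 35301000 / 2195 = 16082.46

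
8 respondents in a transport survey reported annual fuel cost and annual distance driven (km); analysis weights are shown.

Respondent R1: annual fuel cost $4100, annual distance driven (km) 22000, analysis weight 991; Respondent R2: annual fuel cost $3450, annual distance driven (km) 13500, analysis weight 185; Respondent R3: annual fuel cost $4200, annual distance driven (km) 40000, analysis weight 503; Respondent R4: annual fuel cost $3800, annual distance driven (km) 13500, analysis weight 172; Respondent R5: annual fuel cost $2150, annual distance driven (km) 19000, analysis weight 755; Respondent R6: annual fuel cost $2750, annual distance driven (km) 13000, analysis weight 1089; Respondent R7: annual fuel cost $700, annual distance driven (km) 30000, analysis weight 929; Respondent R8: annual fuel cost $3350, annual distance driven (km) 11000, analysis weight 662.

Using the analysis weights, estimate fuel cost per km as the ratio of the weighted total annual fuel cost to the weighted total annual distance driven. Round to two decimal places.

Σ wᵢ·y = 4100×991 + 3450×185 + 4200×503 + 3800×172 + 2150×755 + 2750×1089 + 700×929 + 3350×662
  = 4063100 + 638250 + 2112600 + 653600 + 1623250 + 2994750 + 650300 + 2217700 = 14953550
Σ wᵢ·x = 22000×991 + 13500×185 + 40000×503 + 13500×172 + 19000×755 + 13000×1089 + 30000×929 + 11000×662
  = 21802000 + 2497500 + 20120000 + 2322000 + 14345000 + 14157000 + 27870000 + 7282000 = 110395500
Ratio = 14953550 / 110395500 = 0.13545434

0.14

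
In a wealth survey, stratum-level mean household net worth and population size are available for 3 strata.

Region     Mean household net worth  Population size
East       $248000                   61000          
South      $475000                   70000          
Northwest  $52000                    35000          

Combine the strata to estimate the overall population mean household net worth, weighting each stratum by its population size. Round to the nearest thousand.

302000

Σ Nₕ·x̄ₕ = 248000×61000 + 475000×70000 + 52000×35000
  = 15128000000 + 33250000000 + 1820000000 = 50198000000
Σ Nₕ = 61000 + 70000 + 35000 = 166000
Overall mean = 50198000000 / 166000 = 302397.59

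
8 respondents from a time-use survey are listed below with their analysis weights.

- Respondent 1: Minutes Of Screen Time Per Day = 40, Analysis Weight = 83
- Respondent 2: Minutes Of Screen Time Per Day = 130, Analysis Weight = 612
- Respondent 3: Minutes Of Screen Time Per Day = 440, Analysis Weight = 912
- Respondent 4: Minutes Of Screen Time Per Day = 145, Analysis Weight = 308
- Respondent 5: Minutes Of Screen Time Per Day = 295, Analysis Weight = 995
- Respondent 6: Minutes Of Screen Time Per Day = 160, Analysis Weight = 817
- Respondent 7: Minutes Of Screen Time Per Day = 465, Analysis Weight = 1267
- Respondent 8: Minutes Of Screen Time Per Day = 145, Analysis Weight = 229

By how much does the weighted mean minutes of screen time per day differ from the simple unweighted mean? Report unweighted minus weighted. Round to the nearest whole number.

Unweighted sum = 40 + 130 + 440 + 145 + 295 + 160 + 465 + 145 = 1820
Unweighted mean = 1820 / 8 = 227.5
Weighted sum = 1575425
Sum of weights = 5223
Weighted mean = 1575425 / 5223 = 301.6322
Difference (unweighted minus weighted) = -74.132204

-74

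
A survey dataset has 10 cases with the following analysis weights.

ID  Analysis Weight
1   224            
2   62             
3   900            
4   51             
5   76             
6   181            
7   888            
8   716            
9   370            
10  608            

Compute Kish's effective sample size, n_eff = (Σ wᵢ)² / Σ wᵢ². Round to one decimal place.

6.1

Σ wᵢ = 224 + 62 + 900 + 51 + 76 + 181 + 888 + 716 + 370 + 608 = 4076
Σ wᵢ² = 50176 + 3844 + 810000 + 2601 + 5776 + 32761 + 788544 + 512656 + 136900 + 369664 = 2712922
n_eff = 4076² / 2712922 = 16613776 / 2712922 = 6.1239416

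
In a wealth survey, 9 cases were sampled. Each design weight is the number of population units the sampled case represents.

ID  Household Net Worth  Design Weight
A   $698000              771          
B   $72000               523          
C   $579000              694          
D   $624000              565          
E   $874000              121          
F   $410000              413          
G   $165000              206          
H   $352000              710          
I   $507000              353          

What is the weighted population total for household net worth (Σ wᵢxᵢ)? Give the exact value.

Weighted total = 698000×771 + 72000×523 + 579000×694 + 624000×565 + 874000×121 + 410000×413 + 165000×206 + 352000×710 + 507000×353
  = 2068165000

2068165000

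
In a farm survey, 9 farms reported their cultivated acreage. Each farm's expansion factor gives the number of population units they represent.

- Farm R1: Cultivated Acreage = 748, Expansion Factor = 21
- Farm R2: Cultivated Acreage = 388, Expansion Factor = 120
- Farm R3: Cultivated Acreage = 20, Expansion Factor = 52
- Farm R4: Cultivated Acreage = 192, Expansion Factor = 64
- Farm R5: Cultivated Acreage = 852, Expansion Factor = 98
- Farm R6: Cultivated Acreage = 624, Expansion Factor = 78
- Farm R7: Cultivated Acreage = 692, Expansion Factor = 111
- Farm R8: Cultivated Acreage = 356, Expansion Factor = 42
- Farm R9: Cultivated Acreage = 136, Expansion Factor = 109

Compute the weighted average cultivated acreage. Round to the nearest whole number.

452

Weighted sum = 748×21 + 388×120 + 20×52 + 192×64 + 852×98 + 624×78 + 692×111 + 356×42 + 136×109
  = 15708 + 46560 + 1040 + 12288 + 83496 + 48672 + 76812 + 14952 + 14824 = 314352
Sum of weights = 21 + 120 + 52 + 64 + 98 + 78 + 111 + 42 + 109 = 695
Weighted mean = 314352 / 695 = 452.30504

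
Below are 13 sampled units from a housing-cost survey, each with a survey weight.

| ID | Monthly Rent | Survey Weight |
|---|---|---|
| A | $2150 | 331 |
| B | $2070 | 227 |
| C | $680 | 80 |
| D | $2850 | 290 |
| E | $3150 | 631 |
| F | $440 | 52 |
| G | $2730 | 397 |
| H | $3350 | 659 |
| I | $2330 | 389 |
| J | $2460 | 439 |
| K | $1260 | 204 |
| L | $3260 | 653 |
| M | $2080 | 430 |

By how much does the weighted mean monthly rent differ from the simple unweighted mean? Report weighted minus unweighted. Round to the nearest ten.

Unweighted sum = 28810
Unweighted mean = 28810 / 13 = 2216.1538
Weighted sum = 12630960
Sum of weights = 4782
Weighted mean = 12630960 / 4782 = 2641.3551
Difference (weighted minus unweighted) = 425.20124

430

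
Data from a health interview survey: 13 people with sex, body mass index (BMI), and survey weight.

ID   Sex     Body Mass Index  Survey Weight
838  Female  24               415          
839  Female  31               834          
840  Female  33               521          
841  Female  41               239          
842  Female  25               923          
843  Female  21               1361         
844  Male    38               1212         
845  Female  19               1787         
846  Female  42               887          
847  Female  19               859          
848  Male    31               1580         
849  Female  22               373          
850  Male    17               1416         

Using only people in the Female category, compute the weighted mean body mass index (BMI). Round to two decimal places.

25.64

Female rows: 838, 839, 840, 841, 842, 843, 845, 846, 847, 849
Weighted sum = 24×415 + 31×834 + 33×521 + 41×239 + 25×923 + 21×1361 + 19×1787 + 42×887 + 19×859 + 22×373
  = 9960 + 25854 + 17193 + 9799 + 23075 + 28581 + 33953 + 37254 + 16321 + 8206 = 210196
Sum of weights = 8199
Weighted mean = 210196 / 8199 = 25.636785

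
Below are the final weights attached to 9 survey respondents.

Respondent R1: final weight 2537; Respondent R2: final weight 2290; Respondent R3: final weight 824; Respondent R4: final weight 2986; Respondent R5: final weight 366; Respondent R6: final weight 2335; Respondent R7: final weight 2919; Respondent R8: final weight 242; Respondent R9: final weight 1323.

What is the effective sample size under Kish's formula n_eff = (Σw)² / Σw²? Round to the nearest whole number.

Σ wᵢ = 2537 + 2290 + 824 + 2986 + 366 + 2335 + 2919 + 242 + 1323 = 15822
Σ wᵢ² = 6436369 + 5244100 + 678976 + 8916196 + 133956 + 5452225 + 8520561 + 58564 + 1750329 = 37191276
n_eff = 15822² / 37191276 = 250335684 / 37191276 = 6.7310324

7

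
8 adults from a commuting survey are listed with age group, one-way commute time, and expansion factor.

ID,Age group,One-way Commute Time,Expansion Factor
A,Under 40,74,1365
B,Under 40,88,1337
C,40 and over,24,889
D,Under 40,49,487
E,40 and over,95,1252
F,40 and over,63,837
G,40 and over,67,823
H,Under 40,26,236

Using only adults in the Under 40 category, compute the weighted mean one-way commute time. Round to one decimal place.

Under 40 rows: A, B, D, H
Weighted sum = 74×1365 + 88×1337 + 49×487 + 26×236
  = 101010 + 117656 + 23863 + 6136 = 248665
Sum of weights = 1365 + 1337 + 487 + 236 = 3425
Weighted mean = 248665 / 3425 = 72.60292

72.6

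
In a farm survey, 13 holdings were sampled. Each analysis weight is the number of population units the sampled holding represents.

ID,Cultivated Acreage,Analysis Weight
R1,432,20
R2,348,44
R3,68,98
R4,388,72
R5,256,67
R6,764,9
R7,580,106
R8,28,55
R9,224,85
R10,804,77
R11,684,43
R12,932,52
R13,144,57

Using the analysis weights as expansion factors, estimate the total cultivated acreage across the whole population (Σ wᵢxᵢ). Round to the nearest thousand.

Weighted total = 312632

313000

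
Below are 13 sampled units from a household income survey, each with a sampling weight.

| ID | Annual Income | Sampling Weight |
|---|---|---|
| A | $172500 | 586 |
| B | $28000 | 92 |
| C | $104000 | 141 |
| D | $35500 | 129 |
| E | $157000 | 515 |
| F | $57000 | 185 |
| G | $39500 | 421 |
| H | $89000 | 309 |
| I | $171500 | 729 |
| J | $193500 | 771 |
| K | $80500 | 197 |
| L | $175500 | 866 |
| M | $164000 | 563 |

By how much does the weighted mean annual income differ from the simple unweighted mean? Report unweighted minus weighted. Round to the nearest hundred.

Unweighted sum = 1467500
Unweighted mean = 1467500 / 13 = 112884.62
Weighted sum = 792820500
Sum of weights = 5504
Weighted mean = 792820500 / 5504 = 144044.42
Difference (unweighted minus weighted) = -31159.807

-31200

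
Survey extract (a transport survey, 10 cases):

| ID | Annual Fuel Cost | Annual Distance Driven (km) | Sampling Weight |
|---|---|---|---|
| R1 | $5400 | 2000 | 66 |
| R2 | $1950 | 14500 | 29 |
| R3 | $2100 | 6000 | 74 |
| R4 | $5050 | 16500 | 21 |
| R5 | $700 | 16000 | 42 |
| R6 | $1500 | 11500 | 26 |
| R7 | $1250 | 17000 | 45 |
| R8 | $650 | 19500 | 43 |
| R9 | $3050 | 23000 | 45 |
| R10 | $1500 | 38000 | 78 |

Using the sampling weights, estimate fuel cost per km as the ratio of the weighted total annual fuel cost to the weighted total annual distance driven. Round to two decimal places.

0.14

Σ wᵢ·y = 5400×66 + 1950×29 + 2100×74 + 5050×21 + 700×42 + 1500×26 + 1250×45 + 650×43 + 3050×45 + 1500×78
  = 1081250
Σ wᵢ·x = 2000×66 + 14500×29 + 6000×74 + 16500×21 + 16000×42 + 11500×26 + 17000×45 + 19500×43 + 23000×45 + 38000×78
  = 132000 + 420500 + 444000 + 346500 + 672000 + 299000 + 765000 + 838500 + 1035000 + 2964000 = 7916500
Ratio = 1081250 / 7916500 = 0.13658182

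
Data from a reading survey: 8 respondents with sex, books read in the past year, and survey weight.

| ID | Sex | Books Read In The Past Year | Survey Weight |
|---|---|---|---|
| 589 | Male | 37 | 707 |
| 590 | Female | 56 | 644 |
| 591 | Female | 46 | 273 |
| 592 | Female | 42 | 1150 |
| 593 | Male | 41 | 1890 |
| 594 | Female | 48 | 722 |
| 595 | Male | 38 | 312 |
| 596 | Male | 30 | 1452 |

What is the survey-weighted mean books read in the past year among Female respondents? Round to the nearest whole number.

Female rows: 590, 591, 592, 594
Weighted sum = 131578
Sum of weights = 644 + 273 + 1150 + 722 = 2789
Weighted mean = 131578 / 2789 = 47.177483

47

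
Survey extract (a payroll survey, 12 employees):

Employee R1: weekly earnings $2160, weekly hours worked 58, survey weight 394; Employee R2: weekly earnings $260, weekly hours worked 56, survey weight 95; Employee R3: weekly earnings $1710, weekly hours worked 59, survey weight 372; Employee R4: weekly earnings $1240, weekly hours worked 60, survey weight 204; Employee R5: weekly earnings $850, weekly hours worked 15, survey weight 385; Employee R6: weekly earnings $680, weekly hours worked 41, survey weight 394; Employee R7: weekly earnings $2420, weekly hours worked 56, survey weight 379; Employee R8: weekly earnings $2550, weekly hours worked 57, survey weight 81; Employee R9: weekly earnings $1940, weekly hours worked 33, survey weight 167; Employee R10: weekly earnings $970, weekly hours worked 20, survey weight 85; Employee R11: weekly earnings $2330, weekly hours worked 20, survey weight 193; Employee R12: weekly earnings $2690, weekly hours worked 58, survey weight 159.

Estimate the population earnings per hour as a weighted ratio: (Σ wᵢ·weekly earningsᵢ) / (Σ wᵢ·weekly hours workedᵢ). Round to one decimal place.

Σ wᵢ·y = 2160×394 + 260×95 + 1710×372 + 1240×204 + 850×385 + 680×394 + 2420×379 + 2550×81 + 1940×167 + 970×85 + 2330×193 + 2690×159
  = 4767550
Σ wᵢ·x = 58×394 + 56×95 + 59×372 + 60×204 + 15×385 + 41×394 + 56×379 + 57×81 + 33×167 + 20×85 + 20×193 + 58×159
  = 22852 + 5320 + 21948 + 12240 + 5775 + 16154 + 21224 + 4617 + 5511 + 1700 + 3860 + 9222 = 130423
Ratio = 4767550 / 130423 = 36.554519

36.6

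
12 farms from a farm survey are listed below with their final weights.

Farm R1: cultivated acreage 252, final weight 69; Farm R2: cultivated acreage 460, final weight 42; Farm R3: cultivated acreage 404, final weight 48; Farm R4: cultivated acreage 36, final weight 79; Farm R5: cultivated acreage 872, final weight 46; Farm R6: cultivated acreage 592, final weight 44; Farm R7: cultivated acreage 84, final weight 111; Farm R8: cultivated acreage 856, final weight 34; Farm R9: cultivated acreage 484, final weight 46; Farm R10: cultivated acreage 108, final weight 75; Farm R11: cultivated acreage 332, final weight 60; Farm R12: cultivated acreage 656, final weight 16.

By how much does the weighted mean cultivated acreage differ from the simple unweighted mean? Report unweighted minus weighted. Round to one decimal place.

Unweighted sum = 5136
Unweighted mean = 5136 / 12 = 428
Weighted sum = 252×69 + 460×42 + 404×48 + 36×79 + 872×46 + 592×44 + 84×111 + 856×34 + 484×46 + 108×75 + 332×60 + 656×16
  = 17388 + 19320 + 19392 + 2844 + 40112 + 26048 + 9324 + 29104 + 22264 + 8100 + 19920 + 10496 = 224312
Sum of weights = 69 + 42 + 48 + 79 + 46 + 44 + 111 + 34 + 46 + 75 + 60 + 16 = 670
Weighted mean = 224312 / 670 = 334.79403
Difference (unweighted minus weighted) = 93.20597

93.2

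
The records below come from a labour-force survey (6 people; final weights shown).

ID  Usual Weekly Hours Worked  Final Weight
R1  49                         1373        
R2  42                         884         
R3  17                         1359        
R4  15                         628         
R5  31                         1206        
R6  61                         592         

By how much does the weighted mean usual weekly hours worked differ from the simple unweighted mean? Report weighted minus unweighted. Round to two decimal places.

-1.01

Unweighted sum = 49 + 42 + 17 + 15 + 31 + 61 = 215
Unweighted mean = 215 / 6 = 35.833333
Weighted sum = 49×1373 + 42×884 + 17×1359 + 15×628 + 31×1206 + 61×592
  = 67277 + 37128 + 23103 + 9420 + 37386 + 36112 = 210426
Sum of weights = 1373 + 884 + 1359 + 628 + 1206 + 592 = 6042
Weighted mean = 210426 / 6042 = 34.82721
Difference (weighted minus unweighted) = -1.0061238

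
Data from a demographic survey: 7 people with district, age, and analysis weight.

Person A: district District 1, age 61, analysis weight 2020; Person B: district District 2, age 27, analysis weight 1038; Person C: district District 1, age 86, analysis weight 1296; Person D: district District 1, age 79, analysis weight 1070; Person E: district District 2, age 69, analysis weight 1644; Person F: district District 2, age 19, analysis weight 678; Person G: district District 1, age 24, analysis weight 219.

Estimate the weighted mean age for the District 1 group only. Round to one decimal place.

70.5

District 1 rows: A, C, D, G
Weighted sum = 324462
Sum of weights = 2020 + 1296 + 1070 + 219 = 4605
Weighted mean = 324462 / 4605 = 70.458632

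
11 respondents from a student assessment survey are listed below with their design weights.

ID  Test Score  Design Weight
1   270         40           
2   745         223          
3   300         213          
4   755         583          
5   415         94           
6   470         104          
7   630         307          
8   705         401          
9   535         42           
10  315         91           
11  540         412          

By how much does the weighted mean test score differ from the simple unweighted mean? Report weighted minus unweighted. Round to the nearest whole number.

89

Unweighted sum = 270 + 745 + 300 + 755 + 415 + 470 + 630 + 705 + 535 + 315 + 540 = 5680
Unweighted mean = 5680 / 11 = 516.36364
Weighted sum = 270×40 + 745×223 + 300×213 + 755×583 + 415×94 + 470×104 + 630×307 + 705×401 + 535×42 + 315×91 + 540×412
  = 1518620
Sum of weights = 40 + 223 + 213 + 583 + 94 + 104 + 307 + 401 + 42 + 91 + 412 = 2510
Weighted mean = 1518620 / 2510 = 605.02789
Difference (weighted minus unweighted) = 88.664252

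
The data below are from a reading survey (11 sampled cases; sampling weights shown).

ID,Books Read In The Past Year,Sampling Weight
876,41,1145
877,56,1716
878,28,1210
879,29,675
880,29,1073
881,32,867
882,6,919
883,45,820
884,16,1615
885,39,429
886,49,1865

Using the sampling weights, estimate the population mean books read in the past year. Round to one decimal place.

Weighted sum = 41×1145 + 56×1716 + 28×1210 + 29×675 + 29×1073 + 32×867 + 6×919 + 45×820 + 16×1615 + 39×429 + 49×1865
  = 46945 + 96096 + 33880 + 19575 + 31117 + 27744 + 5514 + 36900 + 25840 + 16731 + 91385 = 431727
Sum of weights = 1145 + 1716 + 1210 + 675 + 1073 + 867 + 919 + 820 + 1615 + 429 + 1865 = 12334
Weighted mean = 431727 / 12334 = 35.003

35.0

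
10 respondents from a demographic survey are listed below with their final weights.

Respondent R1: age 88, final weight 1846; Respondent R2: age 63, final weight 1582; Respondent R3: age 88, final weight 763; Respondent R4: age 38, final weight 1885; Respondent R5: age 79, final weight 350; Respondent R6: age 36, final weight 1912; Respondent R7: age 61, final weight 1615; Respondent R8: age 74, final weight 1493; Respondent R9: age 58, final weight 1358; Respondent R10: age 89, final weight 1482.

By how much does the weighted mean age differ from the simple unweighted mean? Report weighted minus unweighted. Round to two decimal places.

Unweighted sum = 88 + 63 + 88 + 38 + 79 + 36 + 61 + 74 + 58 + 89 = 674
Unweighted mean = 674 / 10 = 67.4
Weighted sum = 88×1846 + 63×1582 + 88×763 + 38×1885 + 79×350 + 36×1912 + 61×1615 + 74×1493 + 58×1358 + 89×1482
  = 162448 + 99666 + 67144 + 71630 + 27650 + 68832 + 98515 + 110482 + 78764 + 131898 = 917029
Sum of weights = 1846 + 1582 + 763 + 1885 + 350 + 1912 + 1615 + 1493 + 1358 + 1482 = 14286
Weighted mean = 917029 / 14286 = 64.190746
Difference (weighted minus unweighted) = -3.2092538

-3.21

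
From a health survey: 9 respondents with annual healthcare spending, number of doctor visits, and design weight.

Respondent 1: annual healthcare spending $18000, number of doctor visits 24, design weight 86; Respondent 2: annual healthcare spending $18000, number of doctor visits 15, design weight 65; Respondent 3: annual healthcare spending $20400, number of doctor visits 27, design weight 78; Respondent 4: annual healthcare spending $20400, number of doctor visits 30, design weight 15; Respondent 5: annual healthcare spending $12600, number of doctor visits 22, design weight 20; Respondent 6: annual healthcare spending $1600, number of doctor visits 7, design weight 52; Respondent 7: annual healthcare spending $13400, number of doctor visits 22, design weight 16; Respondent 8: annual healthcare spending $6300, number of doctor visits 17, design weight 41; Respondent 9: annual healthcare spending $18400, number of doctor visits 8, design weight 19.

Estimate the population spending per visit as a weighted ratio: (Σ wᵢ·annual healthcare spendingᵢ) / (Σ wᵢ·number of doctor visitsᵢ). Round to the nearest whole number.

Σ wᵢ·y = 18000×86 + 18000×65 + 20400×78 + 20400×15 + 12600×20 + 1600×52 + 13400×16 + 6300×41 + 18400×19
  = 1548000 + 1170000 + 1591200 + 306000 + 252000 + 83200 + 214400 + 258300 + 349600 = 5772700
Σ wᵢ·x = 7600
Ratio = 5772700 / 7600 = 759.56579

760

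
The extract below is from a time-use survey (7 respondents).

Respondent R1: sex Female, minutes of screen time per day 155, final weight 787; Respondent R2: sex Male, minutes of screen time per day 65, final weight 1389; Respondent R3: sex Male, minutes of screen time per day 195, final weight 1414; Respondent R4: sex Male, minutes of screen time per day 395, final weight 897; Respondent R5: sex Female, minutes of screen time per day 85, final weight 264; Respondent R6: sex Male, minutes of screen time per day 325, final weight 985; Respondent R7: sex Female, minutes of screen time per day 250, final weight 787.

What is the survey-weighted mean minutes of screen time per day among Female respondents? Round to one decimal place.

Female rows: R1, R5, R7
Weighted sum = 155×787 + 85×264 + 250×787
  = 121985 + 22440 + 196750 = 341175
Sum of weights = 787 + 264 + 787 = 1838
Weighted mean = 341175 / 1838 = 185.62296

185.6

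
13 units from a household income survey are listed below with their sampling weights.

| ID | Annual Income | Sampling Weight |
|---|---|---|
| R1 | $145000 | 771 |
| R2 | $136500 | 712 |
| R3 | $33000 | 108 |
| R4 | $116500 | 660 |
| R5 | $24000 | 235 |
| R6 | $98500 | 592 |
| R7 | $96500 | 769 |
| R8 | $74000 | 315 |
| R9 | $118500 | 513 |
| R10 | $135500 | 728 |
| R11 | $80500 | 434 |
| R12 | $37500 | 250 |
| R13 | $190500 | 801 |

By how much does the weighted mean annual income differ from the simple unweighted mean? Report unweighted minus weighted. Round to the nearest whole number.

Unweighted sum = 1286500
Unweighted mean = 1286500 / 13 = 98961.538
Weighted sum = 807244500
Sum of weights = 6888
Weighted mean = 807244500 / 6888 = 117195.78
Difference (unweighted minus weighted) = -18234.237

-18234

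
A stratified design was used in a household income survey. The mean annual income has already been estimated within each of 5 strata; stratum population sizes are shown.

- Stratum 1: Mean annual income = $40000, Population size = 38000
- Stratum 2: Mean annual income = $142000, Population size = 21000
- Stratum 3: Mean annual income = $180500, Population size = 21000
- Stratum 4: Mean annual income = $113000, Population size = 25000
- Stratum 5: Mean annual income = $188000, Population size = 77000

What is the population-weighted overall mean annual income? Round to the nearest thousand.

Σ Nₕ·x̄ₕ = 40000×38000 + 142000×21000 + 180500×21000 + 113000×25000 + 188000×77000
  = 1520000000 + 2982000000 + 3790500000 + 2825000000 + 14476000000 = 25593500000
Σ Nₕ = 38000 + 21000 + 21000 + 25000 + 77000 = 182000
Overall mean = 25593500000 / 182000 = 140623.63

141000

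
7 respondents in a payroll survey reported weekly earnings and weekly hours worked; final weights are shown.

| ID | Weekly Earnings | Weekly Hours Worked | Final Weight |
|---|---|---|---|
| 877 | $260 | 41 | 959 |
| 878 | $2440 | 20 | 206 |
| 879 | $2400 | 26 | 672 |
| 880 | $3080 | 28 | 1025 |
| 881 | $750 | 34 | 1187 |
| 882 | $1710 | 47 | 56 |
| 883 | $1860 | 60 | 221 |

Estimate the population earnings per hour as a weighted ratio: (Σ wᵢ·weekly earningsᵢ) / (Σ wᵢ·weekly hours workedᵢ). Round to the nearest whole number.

47

Σ wᵢ·y = 260×959 + 2440×206 + 2400×672 + 3080×1025 + 750×1187 + 1710×56 + 1860×221
  = 249340 + 502640 + 1612800 + 3157000 + 890250 + 95760 + 411060 = 6918850
Σ wᵢ·x = 145861
Ratio = 6918850 / 145861 = 47.434544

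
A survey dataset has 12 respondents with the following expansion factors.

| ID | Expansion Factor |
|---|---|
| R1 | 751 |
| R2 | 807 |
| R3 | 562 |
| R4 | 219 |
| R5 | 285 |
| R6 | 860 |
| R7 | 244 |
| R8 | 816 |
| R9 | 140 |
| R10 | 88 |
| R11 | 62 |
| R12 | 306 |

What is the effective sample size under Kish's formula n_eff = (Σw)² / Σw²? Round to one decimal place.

Σ wᵢ = 751 + 807 + 562 + 219 + 285 + 860 + 244 + 816 + 140 + 88 + 62 + 306 = 5140
Σ wᵢ² = 3250096
n_eff = 5140² / 3250096 = 26419600 / 3250096 = 8.1288676

8.1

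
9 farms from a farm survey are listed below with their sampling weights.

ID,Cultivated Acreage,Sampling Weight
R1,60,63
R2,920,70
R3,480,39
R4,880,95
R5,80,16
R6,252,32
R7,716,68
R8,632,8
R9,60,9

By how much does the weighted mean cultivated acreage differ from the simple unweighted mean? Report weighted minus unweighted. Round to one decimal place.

Unweighted sum = 60 + 920 + 480 + 880 + 80 + 252 + 716 + 632 + 60 = 4080
Unweighted mean = 4080 / 9 = 453.33333
Weighted sum = 234128
Sum of weights = 63 + 70 + 39 + 95 + 16 + 32 + 68 + 8 + 9 = 400
Weighted mean = 234128 / 400 = 585.32
Difference (weighted minus unweighted) = 131.98667

132.0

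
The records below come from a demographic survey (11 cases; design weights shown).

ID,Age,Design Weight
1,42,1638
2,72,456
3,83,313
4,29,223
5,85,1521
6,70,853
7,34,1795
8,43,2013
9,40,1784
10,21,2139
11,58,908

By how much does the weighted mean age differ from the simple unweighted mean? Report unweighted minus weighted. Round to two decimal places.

Unweighted sum = 42 + 72 + 83 + 29 + 85 + 70 + 34 + 43 + 40 + 21 + 58 = 577
Unweighted mean = 577 / 11 = 52.454545
Weighted sum = 42×1638 + 72×456 + 83×313 + 29×223 + 85×1521 + 70×853 + 34×1795 + 43×2013 + 40×1784 + 21×2139 + 58×908
  = 68796 + 32832 + 25979 + 6467 + 129285 + 59710 + 61030 + 86559 + 71360 + 44919 + 52664 = 639601
Sum of weights = 1638 + 456 + 313 + 223 + 1521 + 853 + 1795 + 2013 + 1784 + 2139 + 908 = 13643
Weighted mean = 639601 / 13643 = 46.881258
Difference (unweighted minus weighted) = 5.5732877

5.57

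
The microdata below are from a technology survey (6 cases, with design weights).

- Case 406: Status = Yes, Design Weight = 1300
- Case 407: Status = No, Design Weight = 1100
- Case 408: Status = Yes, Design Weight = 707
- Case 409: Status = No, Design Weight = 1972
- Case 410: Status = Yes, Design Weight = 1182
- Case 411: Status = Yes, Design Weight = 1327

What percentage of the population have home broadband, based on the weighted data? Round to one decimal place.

Sum of weights for 'Yes' = 1300 + 707 + 1182 + 1327 = 4516
Total weight = 1300 + 1100 + 707 + 1972 + 1182 + 1327 = 7588
Weighted proportion = 4516 / 7588 = 0.59515024 → 59.515024%

59.5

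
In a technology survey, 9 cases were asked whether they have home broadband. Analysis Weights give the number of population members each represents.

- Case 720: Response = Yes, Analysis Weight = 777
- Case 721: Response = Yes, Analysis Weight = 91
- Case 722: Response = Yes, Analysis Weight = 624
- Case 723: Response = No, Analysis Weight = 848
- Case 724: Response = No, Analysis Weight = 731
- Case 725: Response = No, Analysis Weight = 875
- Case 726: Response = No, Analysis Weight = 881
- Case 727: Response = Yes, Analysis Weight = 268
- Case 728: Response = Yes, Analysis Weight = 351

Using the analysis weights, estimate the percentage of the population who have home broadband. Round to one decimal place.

38.8

Sum of weights for 'Yes' = 777 + 91 + 624 + 268 + 351 = 2111
Total weight = 5446
Weighted proportion = 2111 / 5446 = 0.38762394 → 38.762394%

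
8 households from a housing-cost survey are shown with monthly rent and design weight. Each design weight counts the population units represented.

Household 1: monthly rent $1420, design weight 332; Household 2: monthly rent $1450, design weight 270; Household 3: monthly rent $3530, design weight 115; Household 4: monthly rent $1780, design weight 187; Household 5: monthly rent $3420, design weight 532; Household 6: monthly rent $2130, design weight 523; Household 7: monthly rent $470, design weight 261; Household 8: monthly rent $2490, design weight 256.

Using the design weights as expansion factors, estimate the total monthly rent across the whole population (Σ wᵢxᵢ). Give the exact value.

Weighted total = 1420×332 + 1450×270 + 3530×115 + 1780×187 + 3420×532 + 2130×523 + 470×261 + 2490×256
  = 471440 + 391500 + 405950 + 332860 + 1819440 + 1113990 + 122670 + 637440 = 5295290

5295290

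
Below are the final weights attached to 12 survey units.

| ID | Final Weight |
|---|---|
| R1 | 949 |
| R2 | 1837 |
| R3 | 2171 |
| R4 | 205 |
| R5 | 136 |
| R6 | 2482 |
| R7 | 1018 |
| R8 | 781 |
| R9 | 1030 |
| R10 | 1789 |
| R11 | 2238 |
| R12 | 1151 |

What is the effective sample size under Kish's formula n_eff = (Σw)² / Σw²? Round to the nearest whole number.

9

Σ wᵢ = 949 + 1837 + 2171 + 205 + 136 + 2482 + 1018 + 781 + 1030 + 1789 + 2238 + 1151 = 15787
Σ wᵢ² = 27450407
n_eff = 15787² / 27450407 = 249229369 / 27450407 = 9.0792595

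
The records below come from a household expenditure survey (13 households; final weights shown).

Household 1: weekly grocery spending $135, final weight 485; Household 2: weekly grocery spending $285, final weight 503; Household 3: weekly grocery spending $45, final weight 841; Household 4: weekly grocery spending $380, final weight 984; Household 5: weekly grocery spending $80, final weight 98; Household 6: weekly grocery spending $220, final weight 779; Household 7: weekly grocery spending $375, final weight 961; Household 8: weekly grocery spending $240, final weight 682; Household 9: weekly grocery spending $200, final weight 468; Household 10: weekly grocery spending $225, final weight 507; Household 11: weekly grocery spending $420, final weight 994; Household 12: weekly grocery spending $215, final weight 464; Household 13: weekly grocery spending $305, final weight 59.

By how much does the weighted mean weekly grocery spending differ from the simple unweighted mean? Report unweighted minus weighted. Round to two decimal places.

Unweighted sum = 3125
Unweighted mean = 3125 / 13 = 240.38462
Weighted sum = 2066780
Sum of weights = 7825
Weighted mean = 2066780 / 7825 = 264.12524
Difference (unweighted minus weighted) = -23.740624

-23.74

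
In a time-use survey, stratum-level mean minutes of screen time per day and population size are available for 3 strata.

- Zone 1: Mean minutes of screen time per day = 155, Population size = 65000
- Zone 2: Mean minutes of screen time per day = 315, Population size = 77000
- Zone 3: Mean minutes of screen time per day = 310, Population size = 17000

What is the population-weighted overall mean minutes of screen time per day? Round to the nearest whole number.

249

Σ Nₕ·x̄ₕ = 155×65000 + 315×77000 + 310×17000
  = 10075000 + 24255000 + 5270000 = 39600000
Σ Nₕ = 65000 + 77000 + 17000 = 159000
Overall mean = 39600000 / 159000 = 249.0566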